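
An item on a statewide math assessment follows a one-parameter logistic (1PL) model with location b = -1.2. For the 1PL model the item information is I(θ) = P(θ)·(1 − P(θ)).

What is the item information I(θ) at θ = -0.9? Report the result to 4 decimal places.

0.2445

P = 1/(1+e^{-0.3000}) = 0.5744
P(1−P) = 0.5744 × 0.4256 = 0.2445
I = P(1−P) = 0.24446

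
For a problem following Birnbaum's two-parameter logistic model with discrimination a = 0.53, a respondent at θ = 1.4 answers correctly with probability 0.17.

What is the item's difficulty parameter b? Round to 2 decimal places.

P(θ) = 1 / (1 + exp(−a(θ − b)))
logit(0.17) = ln(0.17/0.83) = -1.5856
b = θ − logit/(a) = 1.4 − (-1.5856)/0.5300 = 4.3917

4.39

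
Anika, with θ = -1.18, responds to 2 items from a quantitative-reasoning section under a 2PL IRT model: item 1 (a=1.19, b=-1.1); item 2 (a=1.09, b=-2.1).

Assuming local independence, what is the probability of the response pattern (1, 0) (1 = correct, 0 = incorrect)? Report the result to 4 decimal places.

0.1278

P(θ) = 1 / (1 + exp(−a(θ − b)))
P_1 = 1/(1+e^{0.0952}) = 0.4762
P_2 = 1/(1+e^{-1.0028}) = 0.7316
L = P_1 × (1−P_2) = 0.4762 × 0.2684 = 0.12781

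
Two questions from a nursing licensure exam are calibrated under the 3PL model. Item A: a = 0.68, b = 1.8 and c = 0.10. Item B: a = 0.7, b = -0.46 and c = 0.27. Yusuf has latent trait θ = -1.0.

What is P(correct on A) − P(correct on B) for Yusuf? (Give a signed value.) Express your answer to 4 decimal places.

-0.3501

P(θ) = c + (1 − c) · 1 / (1 + exp(−a(θ − b)))
P_A = 0.2167
P_B = 0.5668
P_A − P_B = -0.3501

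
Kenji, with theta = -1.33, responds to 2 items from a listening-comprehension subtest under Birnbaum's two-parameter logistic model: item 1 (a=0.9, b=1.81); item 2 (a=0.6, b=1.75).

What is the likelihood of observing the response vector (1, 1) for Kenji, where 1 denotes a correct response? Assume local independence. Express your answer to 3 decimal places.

0.008

P(theta) = 1 / (1 + exp(−a(theta − b)))
P_1 = 1/(1+e^{2.8260}) = 0.0559
P_2 = 1/(1+e^{1.8480}) = 0.1361
L = P_1 × P_2 = 0.0559 × 0.1361 = 0.00761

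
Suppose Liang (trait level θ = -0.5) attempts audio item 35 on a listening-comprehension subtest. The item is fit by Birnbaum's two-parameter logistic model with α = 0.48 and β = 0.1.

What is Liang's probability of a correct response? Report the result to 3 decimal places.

0.428

P(θ) = 1 / (1 + exp(−α(θ − β)))
Exponent: 0.48 × (-0.5 − 0.1) = -0.2880
1/(1 + e^{0.2880}) = 0.4285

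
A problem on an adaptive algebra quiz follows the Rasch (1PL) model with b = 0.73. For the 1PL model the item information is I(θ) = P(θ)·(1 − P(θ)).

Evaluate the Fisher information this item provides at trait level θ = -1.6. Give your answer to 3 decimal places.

0.081

P = 1/(1+e^{2.3300}) = 0.0887
P(1−P) = 0.0887 × 0.9113 = 0.0808
I = P(1−P) = 0.08081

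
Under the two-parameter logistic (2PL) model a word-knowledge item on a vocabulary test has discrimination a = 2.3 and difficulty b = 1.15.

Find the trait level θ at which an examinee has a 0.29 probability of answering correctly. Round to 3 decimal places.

P(θ) = 1 / (1 + exp(−a(θ − b)))
logit = ln(0.2900/0.7100) = -0.8954
θ = b + logit/(a) = 1.15 + (-0.8954)/2.3000 = 0.7607

0.761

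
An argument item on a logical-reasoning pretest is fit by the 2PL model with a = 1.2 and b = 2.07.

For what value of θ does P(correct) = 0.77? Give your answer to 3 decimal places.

3.077

P(θ) = 1 / (1 + exp(−a(θ − b)))
logit = ln(0.7700/0.2300) = 1.2083
θ = b + logit/(a) = 2.07 + 1.2083/1.2000 = 3.0769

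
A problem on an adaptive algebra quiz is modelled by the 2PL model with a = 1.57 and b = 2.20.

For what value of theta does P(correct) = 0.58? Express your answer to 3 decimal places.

P(theta) = 1 / (1 + exp(−a(theta − b)))
logit = ln(0.5800/0.4200) = 0.3228
theta = b + logit/(a) = 2.20 + 0.3228/1.5700 = 2.4056

2.406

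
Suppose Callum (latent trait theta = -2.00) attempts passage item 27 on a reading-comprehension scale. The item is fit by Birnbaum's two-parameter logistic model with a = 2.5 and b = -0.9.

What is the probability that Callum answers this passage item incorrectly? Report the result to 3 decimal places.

0.940

P(theta) = 1 / (1 + exp(−a(theta − b)))
Exponent: 2.5 × (-2.00 − (-0.9)) = -2.7500
1/(1 + e^{2.7500}) = 0.0601
P(incorrect) = 1 − 0.0601 = 0.9399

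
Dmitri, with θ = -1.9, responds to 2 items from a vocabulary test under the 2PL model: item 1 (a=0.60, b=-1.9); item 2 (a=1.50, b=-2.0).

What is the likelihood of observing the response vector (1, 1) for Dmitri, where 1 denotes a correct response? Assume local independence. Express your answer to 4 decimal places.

P(θ) = 1 / (1 + exp(−a(θ − b)))
P_1 = 1/(1+e^{0.0000}) = 0.5000
P_2 = 1/(1+e^{-0.1500}) = 0.5374
L = P_1 × P_2 = 0.5000 × 0.5374 = 0.26871

0.2687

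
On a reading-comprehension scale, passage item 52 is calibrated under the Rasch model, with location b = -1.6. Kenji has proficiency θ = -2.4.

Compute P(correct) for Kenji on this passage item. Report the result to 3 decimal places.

0.310

P(θ) = 1 / (1 + exp(−(θ − b)))
Exponent: (-2.4 − (-1.6)) = -0.8000
1/(1 + e^{0.8000}) = 0.3100
P = 0.3100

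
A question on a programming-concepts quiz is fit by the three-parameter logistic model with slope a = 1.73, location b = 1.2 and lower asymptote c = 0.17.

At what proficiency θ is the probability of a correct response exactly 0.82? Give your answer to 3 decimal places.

1.942

P(θ) = c + (1 − c) · 1 / (1 + exp(−a(θ − b)))
Remove guessing floor: (0.82 − 0.17)/(1 − 0.17) = 0.7831
logit = ln(0.7831/0.2169) = 1.2840
θ = b + logit/(a) = 1.2 + 1.2840/1.7300 = 1.9422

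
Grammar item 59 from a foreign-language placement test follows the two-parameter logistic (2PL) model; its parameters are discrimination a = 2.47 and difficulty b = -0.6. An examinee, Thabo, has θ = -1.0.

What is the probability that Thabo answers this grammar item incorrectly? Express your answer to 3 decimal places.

0.729

P(θ) = 1 / (1 + exp(−a(θ − b)))
Exponent: 2.47 × (-1.0 − (-0.6)) = -0.9880
1/(1 + e^{0.9880}) = 0.2713
P(incorrect) = 1 − 0.2713 = 0.7287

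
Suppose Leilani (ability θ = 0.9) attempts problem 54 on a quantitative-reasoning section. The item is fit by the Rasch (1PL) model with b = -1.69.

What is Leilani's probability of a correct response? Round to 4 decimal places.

0.9302

P(θ) = 1 / (1 + exp(−(θ − b)))
Exponent: (0.9 − (-1.69)) = 2.5900
1/(1 + e^{-2.5900}) = 0.9302
P = 0.9302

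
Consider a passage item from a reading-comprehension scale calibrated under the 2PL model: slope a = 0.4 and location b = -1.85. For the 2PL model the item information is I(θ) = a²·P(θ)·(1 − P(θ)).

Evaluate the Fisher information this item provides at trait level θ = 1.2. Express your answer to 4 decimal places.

0.0282

P = 1/(1+e^{-1.2200}) = 0.7721
P(1−P) = 0.7721 × 0.2279 = 0.1760
I = a² × P(1−P) = 0.4² × 0.1760 = 0.02816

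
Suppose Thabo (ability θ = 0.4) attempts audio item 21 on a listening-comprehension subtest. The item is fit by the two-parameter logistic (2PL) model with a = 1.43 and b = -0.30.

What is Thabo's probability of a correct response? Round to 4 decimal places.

P(θ) = 1 / (1 + exp(−a(θ − b)))
Exponent: 1.43 × (0.4 − (-0.30)) = 1.0010
1/(1 + e^{-1.0010}) = 0.7313

0.7313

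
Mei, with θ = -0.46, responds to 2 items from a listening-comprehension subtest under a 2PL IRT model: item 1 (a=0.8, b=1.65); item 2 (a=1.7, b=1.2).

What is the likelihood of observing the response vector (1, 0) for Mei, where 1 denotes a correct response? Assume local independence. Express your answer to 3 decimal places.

P(θ) = 1 / (1 + exp(−a(θ − b)))
P_1 = 1/(1+e^{1.6880}) = 0.1560
P_2 = 1/(1+e^{2.8220}) = 0.0561
L = P_1 × (1−P_2) = 0.1560 × 0.9439 = 0.14728

0.147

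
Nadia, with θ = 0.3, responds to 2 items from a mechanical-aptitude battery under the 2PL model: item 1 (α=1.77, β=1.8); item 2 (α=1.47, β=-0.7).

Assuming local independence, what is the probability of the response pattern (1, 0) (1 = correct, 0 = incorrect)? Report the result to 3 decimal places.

0.012

P(θ) = 1 / (1 + exp(−α(θ − β)))
P_1 = 1/(1+e^{2.6550}) = 0.0657
P_2 = 1/(1+e^{-1.4700}) = 0.8131
L = P_1 × (1−P_2) = 0.0657 × 0.1869 = 0.01228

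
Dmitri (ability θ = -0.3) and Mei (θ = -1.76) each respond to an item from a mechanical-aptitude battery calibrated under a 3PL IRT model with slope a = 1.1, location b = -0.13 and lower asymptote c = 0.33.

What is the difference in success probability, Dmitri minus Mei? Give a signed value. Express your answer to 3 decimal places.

0.208

P(θ) = c + (1 − c) · 1 / (1 + exp(−a(θ − b)))
P(Dmitri) = 0.6338  [exponent -0.1870]
P(Mei) = 0.4256  [exponent -1.7930]
Difference = 0.6338 − 0.4256 = 0.2082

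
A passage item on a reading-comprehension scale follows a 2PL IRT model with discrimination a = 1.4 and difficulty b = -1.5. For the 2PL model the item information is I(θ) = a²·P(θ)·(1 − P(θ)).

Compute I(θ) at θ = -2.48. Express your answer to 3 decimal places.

0.316

P = 1/(1+e^{1.3720}) = 0.2023
P(1−P) = 0.2023 × 0.7977 = 0.1614
I = a² × P(1−P) = 1.4² × 0.1614 = 0.31629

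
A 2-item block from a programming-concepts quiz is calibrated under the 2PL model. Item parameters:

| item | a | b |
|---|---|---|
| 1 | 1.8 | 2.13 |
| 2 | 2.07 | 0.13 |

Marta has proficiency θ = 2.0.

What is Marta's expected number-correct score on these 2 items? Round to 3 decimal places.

1.421

P(θ) = 1 / (1 + exp(−a(θ − b)))
P_1 = 1/(1+e^{0.2340}) = 0.4418
P_2 = 1/(1+e^{-3.8709}) = 0.9796
E[score] = 0.4418 + 0.9796 = 1.4214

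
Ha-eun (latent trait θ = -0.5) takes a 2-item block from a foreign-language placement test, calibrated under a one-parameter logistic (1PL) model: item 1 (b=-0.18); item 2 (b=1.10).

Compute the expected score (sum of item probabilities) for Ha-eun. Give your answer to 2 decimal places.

0.59

P(θ) = 1 / (1 + exp(−(θ − b)))
P_1 = 1/(1+e^{0.3200}) = 0.4207
P_2 = 1/(1+e^{1.6000}) = 0.1680
E[score] = 0.4207 + 0.1680 = 0.5887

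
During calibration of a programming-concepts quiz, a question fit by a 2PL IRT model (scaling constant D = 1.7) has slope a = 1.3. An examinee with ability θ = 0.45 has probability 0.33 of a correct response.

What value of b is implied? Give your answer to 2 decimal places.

0.77

P(θ) = 1 / (1 + exp(−D·a(θ − b)))
logit(0.33) = ln(0.33/0.67) = -0.7082
b = θ − logit/(1.7·a) = 0.45 − (-0.7082)/2.2100 = 0.7704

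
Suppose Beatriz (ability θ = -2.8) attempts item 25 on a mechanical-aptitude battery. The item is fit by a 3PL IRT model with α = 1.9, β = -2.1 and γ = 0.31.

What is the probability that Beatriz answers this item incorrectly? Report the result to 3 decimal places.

P(θ) = γ + (1 − γ) · 1 / (1 + exp(−α(θ − β)))
Exponent: 1.9 × (-2.8 − (-2.1)) = -1.3300
1/(1 + e^{1.3300}) = 0.2092
P = 0.31 + 0.69 × 0.2092 = 0.4543
P(incorrect) = 1 − 0.4543 = 0.5457

0.546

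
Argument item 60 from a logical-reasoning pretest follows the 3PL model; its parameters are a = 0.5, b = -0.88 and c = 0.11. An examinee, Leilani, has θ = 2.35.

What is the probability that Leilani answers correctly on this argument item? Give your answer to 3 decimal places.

P(θ) = c + (1 − c) · 1 / (1 + exp(−a(θ − b)))
Exponent: 0.5 × (2.35 − (-0.88)) = 1.6150
1/(1 + e^{-1.6150}) = 0.8341
P = 0.11 + 0.89 × 0.8341 = 0.8524

0.852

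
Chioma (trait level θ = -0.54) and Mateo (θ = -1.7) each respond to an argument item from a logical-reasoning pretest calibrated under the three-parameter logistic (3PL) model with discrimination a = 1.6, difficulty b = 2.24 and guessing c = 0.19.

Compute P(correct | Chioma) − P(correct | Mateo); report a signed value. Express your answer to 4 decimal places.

P(θ) = c + (1 − c) · 1 / (1 + exp(−a(θ − b)))
P(Chioma) = 0.1994  [exponent -4.4480]
P(Mateo) = 0.1915  [exponent -6.3040]
Difference = 0.1994 − 0.1915 = 0.0079

0.0079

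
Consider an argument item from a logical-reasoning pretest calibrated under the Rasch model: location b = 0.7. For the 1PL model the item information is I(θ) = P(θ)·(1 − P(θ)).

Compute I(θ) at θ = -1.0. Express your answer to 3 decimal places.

0.131

P = 1/(1+e^{1.7000}) = 0.1545
P(1−P) = 0.1545 × 0.8455 = 0.1306
I = P(1−P) = 0.13061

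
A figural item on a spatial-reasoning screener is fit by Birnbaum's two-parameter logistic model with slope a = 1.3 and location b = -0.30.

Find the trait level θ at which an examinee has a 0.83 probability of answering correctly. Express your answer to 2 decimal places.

0.92

P(θ) = 1 / (1 + exp(−a(θ − b)))
logit = ln(0.8300/0.1700) = 1.5856
θ = b + logit/(a) = -0.30 + 1.5856/1.3000 = 0.9197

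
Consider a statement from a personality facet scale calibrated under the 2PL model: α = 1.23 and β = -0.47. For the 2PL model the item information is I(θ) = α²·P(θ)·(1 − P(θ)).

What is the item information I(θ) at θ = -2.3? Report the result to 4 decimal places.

P = 1/(1+e^{2.2509}) = 0.0953
P(1−P) = 0.0953 × 0.9047 = 0.0862
I = α² × P(1−P) = 1.23² × 0.0862 = 0.13040

0.1304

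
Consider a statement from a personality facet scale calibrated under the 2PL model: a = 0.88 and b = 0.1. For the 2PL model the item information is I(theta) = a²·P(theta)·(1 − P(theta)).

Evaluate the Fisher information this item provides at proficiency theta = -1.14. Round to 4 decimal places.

P = 1/(1+e^{1.0912}) = 0.2514
P(1−P) = 0.2514 × 0.7486 = 0.1882
I = a² × P(1−P) = 0.88² × 0.1882 = 0.14574

0.1457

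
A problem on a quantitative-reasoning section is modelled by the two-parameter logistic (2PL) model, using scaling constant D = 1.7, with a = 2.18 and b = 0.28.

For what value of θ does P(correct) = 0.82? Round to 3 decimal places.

0.689

P(θ) = 1 / (1 + exp(−D·a(θ − b)))
logit = ln(0.8200/0.1800) = 1.5163
θ = b + logit/(1.7·a) = 0.28 + 1.5163/3.7060 = 0.6892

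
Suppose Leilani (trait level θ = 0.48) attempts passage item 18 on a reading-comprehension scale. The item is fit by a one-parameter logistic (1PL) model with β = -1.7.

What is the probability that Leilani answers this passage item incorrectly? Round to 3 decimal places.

P(θ) = 1 / (1 + exp(−(θ − β)))
Exponent: (0.48 − (-1.7)) = 2.1800
1/(1 + e^{-2.1800}) = 0.8984
P = 0.8984
P(incorrect) = 1 − 0.8984 = 0.1016

0.102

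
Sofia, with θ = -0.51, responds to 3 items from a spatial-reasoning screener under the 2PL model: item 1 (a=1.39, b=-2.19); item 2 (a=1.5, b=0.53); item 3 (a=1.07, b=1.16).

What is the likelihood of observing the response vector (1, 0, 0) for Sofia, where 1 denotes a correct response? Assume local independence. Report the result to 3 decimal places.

0.645

P(θ) = 1 / (1 + exp(−a(θ − b)))
P_1 = 1/(1+e^{-2.3352}) = 0.9118
P_2 = 1/(1+e^{1.5600}) = 0.1736
P_3 = 1/(1+e^{1.7869}) = 0.1435
L = P_1 × (1−P_2) × (1−P_3) = 0.9118 × 0.8264 × 0.8565 = 0.64535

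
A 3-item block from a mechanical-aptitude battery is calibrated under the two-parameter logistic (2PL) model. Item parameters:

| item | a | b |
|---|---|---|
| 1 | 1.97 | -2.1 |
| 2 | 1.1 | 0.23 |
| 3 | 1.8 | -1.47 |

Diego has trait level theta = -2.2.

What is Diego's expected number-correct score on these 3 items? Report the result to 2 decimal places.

0.73

P(theta) = 1 / (1 + exp(−a(theta − b)))
P_1 = 1/(1+e^{0.1970}) = 0.4509
P_2 = 1/(1+e^{2.6730}) = 0.0646
P_3 = 1/(1+e^{1.3140}) = 0.2118
E[score] = 0.4509 + 0.0646 + 0.2118 = 0.7273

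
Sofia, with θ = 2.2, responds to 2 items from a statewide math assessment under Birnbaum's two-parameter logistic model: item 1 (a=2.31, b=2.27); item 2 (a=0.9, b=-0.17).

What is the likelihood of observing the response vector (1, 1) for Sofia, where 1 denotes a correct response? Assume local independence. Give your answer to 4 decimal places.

0.4110

P(θ) = 1 / (1 + exp(−a(θ − b)))
P_1 = 1/(1+e^{0.1617}) = 0.4597
P_2 = 1/(1+e^{-2.1330}) = 0.8941
L = P_1 × P_2 = 0.4597 × 0.8941 = 0.41097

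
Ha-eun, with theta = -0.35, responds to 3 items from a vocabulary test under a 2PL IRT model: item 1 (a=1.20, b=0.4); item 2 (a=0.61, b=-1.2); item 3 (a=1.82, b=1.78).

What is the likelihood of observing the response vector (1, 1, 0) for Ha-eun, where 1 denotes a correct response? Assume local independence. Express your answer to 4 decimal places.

P(theta) = 1 / (1 + exp(−a(theta − b)))
P_1 = 1/(1+e^{0.9000}) = 0.2891
P_2 = 1/(1+e^{-0.5185}) = 0.6268
P_3 = 1/(1+e^{3.8766}) = 0.0203
L = P_1 × P_2 × (1−P_3) = 0.2891 × 0.6268 × 0.9797 = 0.17750

0.1775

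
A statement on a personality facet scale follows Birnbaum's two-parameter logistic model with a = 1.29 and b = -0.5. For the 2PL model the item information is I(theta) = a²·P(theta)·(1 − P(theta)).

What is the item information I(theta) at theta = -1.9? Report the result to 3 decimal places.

0.202

P = 1/(1+e^{1.8060}) = 0.1411
P(1−P) = 0.1411 × 0.8589 = 0.1212
I = a² × P(1−P) = 1.29² × 0.1212 = 0.20170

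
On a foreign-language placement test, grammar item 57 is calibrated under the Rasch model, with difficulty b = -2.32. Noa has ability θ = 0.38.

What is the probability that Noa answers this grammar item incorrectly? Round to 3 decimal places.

0.063

P(θ) = 1 / (1 + exp(−(θ − b)))
Exponent: (0.38 − (-2.32)) = 2.7000
1/(1 + e^{-2.7000}) = 0.9370
P = 0.9370
P(incorrect) = 1 − 0.9370 = 0.0630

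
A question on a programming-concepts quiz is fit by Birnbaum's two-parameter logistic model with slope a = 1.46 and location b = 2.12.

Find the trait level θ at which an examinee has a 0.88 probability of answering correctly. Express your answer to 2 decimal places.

3.48

P(θ) = 1 / (1 + exp(−a(θ − b)))
logit = ln(0.8800/0.1200) = 1.9924
θ = b + logit/(a) = 2.12 + 1.9924/1.4600 = 3.4847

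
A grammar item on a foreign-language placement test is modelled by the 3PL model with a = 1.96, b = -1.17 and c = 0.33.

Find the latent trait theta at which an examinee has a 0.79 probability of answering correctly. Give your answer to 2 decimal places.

P(theta) = c + (1 − c) · 1 / (1 + exp(−a(theta − b)))
Remove guessing floor: (0.79 − 0.33)/(1 − 0.33) = 0.6866
logit = ln(0.6866/0.3134) = 0.7841
theta = b + logit/(a) = -1.17 + 0.7841/1.9600 = -0.7699

-0.77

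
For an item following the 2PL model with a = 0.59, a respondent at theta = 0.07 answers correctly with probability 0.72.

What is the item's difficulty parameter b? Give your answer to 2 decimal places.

-1.53

P(theta) = 1 / (1 + exp(−a(theta − b)))
logit(0.72) = ln(0.72/0.28) = 0.9445
b = theta − logit/(a) = 0.07 − 0.9445/0.5900 = -1.5308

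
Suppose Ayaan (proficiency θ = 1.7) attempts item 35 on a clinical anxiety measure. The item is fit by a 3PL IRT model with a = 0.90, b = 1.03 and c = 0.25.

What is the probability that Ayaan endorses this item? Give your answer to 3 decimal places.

P(θ) = c + (1 − c) · 1 / (1 + exp(−a(θ − b)))
Exponent: 0.90 × (1.7 − 1.03) = 0.6030
1/(1 + e^{-0.6030}) = 0.6463
P = 0.25 + 0.75 × 0.6463 = 0.7348

0.735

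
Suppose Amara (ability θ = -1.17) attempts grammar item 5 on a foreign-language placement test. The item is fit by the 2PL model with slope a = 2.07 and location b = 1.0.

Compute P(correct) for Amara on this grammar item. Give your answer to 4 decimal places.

0.0111

P(θ) = 1 / (1 + exp(−a(θ − b)))
Exponent: 2.07 × (-1.17 − 1.0) = -4.4919
1/(1 + e^{4.4919}) = 0.0111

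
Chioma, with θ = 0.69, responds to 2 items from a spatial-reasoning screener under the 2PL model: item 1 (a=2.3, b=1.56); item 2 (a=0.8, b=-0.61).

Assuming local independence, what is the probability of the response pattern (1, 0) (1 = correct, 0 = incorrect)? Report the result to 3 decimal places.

P(θ) = 1 / (1 + exp(−a(θ − b)))
P_1 = 1/(1+e^{2.0010}) = 0.1191
P_2 = 1/(1+e^{-1.0400}) = 0.7389
L = P_1 × (1−P_2) = 0.1191 × 0.2611 = 0.03110

0.031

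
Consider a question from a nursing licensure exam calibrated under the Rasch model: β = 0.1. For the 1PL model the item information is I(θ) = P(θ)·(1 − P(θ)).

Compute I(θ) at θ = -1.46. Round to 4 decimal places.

P = 1/(1+e^{1.5600}) = 0.1736
P(1−P) = 0.1736 × 0.8264 = 0.1435
I = P(1−P) = 0.14349

0.1435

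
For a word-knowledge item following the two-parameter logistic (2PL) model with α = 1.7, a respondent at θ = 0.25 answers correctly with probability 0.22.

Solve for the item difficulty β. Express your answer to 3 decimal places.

0.995

P(θ) = 1 / (1 + exp(−α(θ − β)))
logit(0.22) = ln(0.22/0.78) = -1.2657
β = θ − logit/(α) = 0.25 − (-1.2657)/1.7000 = 0.9945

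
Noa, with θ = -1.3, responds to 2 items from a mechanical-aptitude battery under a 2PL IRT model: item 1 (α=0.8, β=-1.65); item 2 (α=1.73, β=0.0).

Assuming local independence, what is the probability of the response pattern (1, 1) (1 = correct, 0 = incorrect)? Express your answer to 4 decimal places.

P(θ) = 1 / (1 + exp(−α(θ − β)))
P_1 = 1/(1+e^{-0.2800}) = 0.5695
P_2 = 1/(1+e^{2.2490}) = 0.0954
L = P_1 × P_2 = 0.5695 × 0.0954 = 0.05436

0.0544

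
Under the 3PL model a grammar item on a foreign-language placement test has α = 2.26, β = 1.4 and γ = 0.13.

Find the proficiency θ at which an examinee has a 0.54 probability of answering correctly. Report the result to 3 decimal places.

1.349

P(θ) = γ + (1 − γ) · 1 / (1 + exp(−α(θ − β)))
Remove guessing floor: (0.54 − 0.13)/(1 − 0.13) = 0.4713
logit = ln(0.4713/0.5287) = -0.1151
θ = β + logit/(α) = 1.4 + (-0.1151)/2.2600 = 1.3491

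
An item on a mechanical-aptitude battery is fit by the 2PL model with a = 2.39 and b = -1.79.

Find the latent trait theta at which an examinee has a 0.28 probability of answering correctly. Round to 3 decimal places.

P(theta) = 1 / (1 + exp(−a(theta − b)))
logit = ln(0.2800/0.7200) = -0.9445
theta = b + logit/(a) = -1.79 + (-0.9445)/2.3900 = -2.1852

-2.185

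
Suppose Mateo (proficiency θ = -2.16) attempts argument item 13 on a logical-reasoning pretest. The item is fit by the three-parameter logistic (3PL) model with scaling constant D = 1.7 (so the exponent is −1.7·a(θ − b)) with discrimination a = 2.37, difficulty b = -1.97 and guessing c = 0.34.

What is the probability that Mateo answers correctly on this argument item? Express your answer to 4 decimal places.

P(θ) = c + (1 − c) · 1 / (1 + exp(−D·a(θ − b)))
Exponent: 1.7 × 2.37 × (-2.16 − (-1.97)) = -0.7655
1/(1 + e^{0.7655}) = 0.3175
P = 0.34 + 0.66 × 0.3175 = 0.5495

0.5495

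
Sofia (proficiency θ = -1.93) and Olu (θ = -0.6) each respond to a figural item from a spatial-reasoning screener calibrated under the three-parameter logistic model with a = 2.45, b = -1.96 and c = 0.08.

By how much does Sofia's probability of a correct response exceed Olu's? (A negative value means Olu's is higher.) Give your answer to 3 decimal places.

-0.411

P(θ) = c + (1 − c) · 1 / (1 + exp(−a(θ − b)))
P(Sofia) = 0.5569  [exponent 0.0735]
P(Olu) = 0.9683  [exponent 3.3320]
Difference = 0.5569 − 0.9683 = -0.4114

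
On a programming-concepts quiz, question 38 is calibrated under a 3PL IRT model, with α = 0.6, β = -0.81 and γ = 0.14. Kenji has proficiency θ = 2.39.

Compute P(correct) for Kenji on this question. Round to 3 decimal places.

P(θ) = γ + (1 − γ) · 1 / (1 + exp(−α(θ − β)))
Exponent: 0.6 × (2.39 − (-0.81)) = 1.9200
1/(1 + e^{-1.9200}) = 0.8721
P = 0.14 + 0.86 × 0.8721 = 0.8900

0.890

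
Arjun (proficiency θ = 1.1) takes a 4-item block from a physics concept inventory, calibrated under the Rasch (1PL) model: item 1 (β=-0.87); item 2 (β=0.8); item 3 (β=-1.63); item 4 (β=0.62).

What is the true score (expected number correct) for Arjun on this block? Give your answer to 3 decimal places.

P(θ) = 1 / (1 + exp(−(θ − β)))
P_1 = 1/(1+e^{-1.9700}) = 0.8776
P_2 = 1/(1+e^{-0.3000}) = 0.5744
P_3 = 1/(1+e^{-2.7300}) = 0.9388
P_4 = 1/(1+e^{-0.4800}) = 0.6177
E[score] = 0.8776 + 0.5744 + 0.9388 + 0.6177 = 3.0086

3.009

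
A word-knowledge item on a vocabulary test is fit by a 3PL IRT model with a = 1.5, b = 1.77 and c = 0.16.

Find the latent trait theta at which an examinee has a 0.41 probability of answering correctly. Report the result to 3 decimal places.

P(theta) = c + (1 − c) · 1 / (1 + exp(−a(theta − b)))
Remove guessing floor: (0.41 − 0.16)/(1 − 0.16) = 0.2976
logit = ln(0.2976/0.7024) = -0.8587
theta = b + logit/(a) = 1.77 + (-0.8587)/1.5000 = 1.1976

1.198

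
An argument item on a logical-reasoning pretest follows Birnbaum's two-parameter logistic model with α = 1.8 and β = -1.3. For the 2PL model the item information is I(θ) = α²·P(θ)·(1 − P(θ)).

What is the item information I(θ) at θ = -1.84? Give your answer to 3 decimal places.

0.645

P = 1/(1+e^{0.9720}) = 0.2745
P(1−P) = 0.2745 × 0.7255 = 0.1991
I = α² × P(1−P) = 1.8² × 0.1991 = 0.64522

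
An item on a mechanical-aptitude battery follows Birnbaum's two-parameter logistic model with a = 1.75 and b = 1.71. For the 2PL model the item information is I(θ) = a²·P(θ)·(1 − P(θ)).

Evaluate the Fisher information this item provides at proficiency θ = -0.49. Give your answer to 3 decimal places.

0.062

P = 1/(1+e^{3.8500}) = 0.0208
P(1−P) = 0.0208 × 0.9792 = 0.0204
I = a² × P(1−P) = 1.75² × 0.0204 = 0.06248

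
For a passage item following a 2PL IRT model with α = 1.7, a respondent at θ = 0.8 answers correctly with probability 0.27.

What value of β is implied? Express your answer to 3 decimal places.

P(θ) = 1 / (1 + exp(−α(θ − β)))
logit(0.27) = ln(0.27/0.73) = -0.9946
β = θ − logit/(α) = 0.8 − (-0.9946)/1.7000 = 1.3851

1.385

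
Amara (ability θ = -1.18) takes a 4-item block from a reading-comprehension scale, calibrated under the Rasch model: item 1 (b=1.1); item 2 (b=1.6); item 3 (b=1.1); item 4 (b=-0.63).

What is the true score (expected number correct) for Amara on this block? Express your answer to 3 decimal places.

0.610

P(θ) = 1 / (1 + exp(−(θ − b)))
P_1 = 1/(1+e^{2.2800}) = 0.0928
P_2 = 1/(1+e^{2.7800}) = 0.0584
P_3 = 1/(1+e^{2.2800}) = 0.0928
P_4 = 1/(1+e^{0.5500}) = 0.3659
E[score] = 0.0928 + 0.0584 + 0.0928 + 0.3659 = 0.6099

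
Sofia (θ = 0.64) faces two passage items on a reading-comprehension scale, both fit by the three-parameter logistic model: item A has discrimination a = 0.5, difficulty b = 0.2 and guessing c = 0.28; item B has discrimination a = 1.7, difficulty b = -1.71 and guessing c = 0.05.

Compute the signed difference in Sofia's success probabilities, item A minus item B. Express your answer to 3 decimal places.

-0.303

P(θ) = c + (1 − c) · 1 / (1 + exp(−a(θ − b)))
P_A = 0.6794
P_B = 0.9828
P_A − P_B = -0.3034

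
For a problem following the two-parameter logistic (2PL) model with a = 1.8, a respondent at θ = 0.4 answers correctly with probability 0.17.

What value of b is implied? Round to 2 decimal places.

1.28

P(θ) = 1 / (1 + exp(−a(θ − b)))
logit(0.17) = ln(0.17/0.83) = -1.5856
b = θ − logit/(a) = 0.4 − (-1.5856)/1.8000 = 1.2809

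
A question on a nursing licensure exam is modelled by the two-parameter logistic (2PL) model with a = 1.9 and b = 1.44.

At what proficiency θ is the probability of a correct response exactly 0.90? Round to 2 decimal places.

2.60

P(θ) = 1 / (1 + exp(−a(θ − b)))
logit = ln(0.9000/0.1000) = 2.1972
θ = b + logit/(a) = 1.44 + 2.1972/1.9000 = 2.5964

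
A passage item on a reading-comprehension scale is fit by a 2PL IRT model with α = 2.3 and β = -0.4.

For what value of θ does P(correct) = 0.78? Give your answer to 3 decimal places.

P(θ) = 1 / (1 + exp(−α(θ − β)))
logit = ln(0.7800/0.2200) = 1.2657
θ = β + logit/(α) = -0.4 + 1.2657/2.3000 = 0.1503

0.150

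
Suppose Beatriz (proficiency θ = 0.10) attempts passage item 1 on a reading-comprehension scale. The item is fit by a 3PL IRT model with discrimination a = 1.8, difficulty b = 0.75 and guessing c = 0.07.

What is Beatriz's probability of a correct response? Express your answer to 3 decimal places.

0.290

P(θ) = c + (1 − c) · 1 / (1 + exp(−a(θ − b)))
Exponent: 1.8 × (0.10 − 0.75) = -1.1700
1/(1 + e^{1.1700}) = 0.2369
P = 0.07 + 0.93 × 0.2369 = 0.2903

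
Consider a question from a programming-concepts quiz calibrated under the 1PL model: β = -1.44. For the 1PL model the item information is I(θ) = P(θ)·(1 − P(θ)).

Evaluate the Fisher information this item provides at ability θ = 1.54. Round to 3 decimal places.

0.046

P = 1/(1+e^{-2.9800}) = 0.9517
P(1−P) = 0.9517 × 0.0483 = 0.0460
I = P(1−P) = 0.04600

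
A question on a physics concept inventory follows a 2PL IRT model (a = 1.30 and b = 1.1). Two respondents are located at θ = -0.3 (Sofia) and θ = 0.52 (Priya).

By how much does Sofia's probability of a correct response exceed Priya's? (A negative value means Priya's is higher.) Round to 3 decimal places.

-0.181

P(θ) = 1 / (1 + exp(−a(θ − b)))
P(Sofia) = 0.1394  [exponent -1.8200]
P(Priya) = 0.3200  [exponent -0.7540]
Difference = 0.1394 − 0.3200 = -0.1805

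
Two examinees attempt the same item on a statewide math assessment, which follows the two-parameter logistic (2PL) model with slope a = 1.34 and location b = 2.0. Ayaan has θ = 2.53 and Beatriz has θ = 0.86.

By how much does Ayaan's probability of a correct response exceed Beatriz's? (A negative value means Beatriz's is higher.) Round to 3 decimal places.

0.492

P(θ) = 1 / (1 + exp(−a(θ − b)))
P(Ayaan) = 0.6704  [exponent 0.7102]
P(Beatriz) = 0.1783  [exponent -1.5276]
Difference = 0.6704 − 0.1783 = 0.4921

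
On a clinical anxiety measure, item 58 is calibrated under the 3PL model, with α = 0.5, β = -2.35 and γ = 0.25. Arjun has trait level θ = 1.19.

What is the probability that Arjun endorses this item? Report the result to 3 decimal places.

P(θ) = γ + (1 − γ) · 1 / (1 + exp(−α(θ − β)))
Exponent: 0.5 × (1.19 − (-2.35)) = 1.7700
1/(1 + e^{-1.7700}) = 0.8545
P = 0.25 + 0.75 × 0.8545 = 0.8908

0.891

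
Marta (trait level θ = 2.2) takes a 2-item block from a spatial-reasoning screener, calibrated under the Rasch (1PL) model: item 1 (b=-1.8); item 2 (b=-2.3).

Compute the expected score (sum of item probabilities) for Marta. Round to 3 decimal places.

1.971

P(θ) = 1 / (1 + exp(−(θ − b)))
P_1 = 1/(1+e^{-4.0000}) = 0.9820
P_2 = 1/(1+e^{-4.5000}) = 0.9890
E[score] = 0.9820 + 0.9890 = 1.9710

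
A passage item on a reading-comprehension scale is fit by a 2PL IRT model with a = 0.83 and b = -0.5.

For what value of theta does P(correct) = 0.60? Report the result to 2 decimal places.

-0.01

P(theta) = 1 / (1 + exp(−a(theta − b)))
logit = ln(0.6000/0.4000) = 0.4055
theta = b + logit/(a) = -0.5 + 0.4055/0.8300 = -0.0115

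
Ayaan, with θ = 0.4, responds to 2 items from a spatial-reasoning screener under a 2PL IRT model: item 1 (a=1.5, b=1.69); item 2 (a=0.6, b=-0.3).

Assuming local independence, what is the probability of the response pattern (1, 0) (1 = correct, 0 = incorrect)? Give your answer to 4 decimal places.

P(θ) = 1 / (1 + exp(−a(θ − b)))
P_1 = 1/(1+e^{1.9350}) = 0.1262
P_2 = 1/(1+e^{-0.4200}) = 0.6035
L = P_1 × (1−P_2) = 0.1262 × 0.3965 = 0.05004

0.0500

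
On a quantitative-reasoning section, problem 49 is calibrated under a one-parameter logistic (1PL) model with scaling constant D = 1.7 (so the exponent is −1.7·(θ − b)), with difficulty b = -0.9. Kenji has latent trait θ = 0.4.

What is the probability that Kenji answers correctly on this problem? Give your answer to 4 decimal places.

P(θ) = 1 / (1 + exp(−D·(θ − b)))
Exponent: 1.7 × (0.4 − (-0.9)) = 2.2100
1/(1 + e^{-2.2100}) = 0.9011
P = 0.9011

0.9011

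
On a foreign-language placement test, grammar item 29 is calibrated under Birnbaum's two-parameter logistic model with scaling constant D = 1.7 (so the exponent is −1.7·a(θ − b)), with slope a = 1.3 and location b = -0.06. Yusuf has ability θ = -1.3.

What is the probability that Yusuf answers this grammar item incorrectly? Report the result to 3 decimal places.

P(θ) = 1 / (1 + exp(−D·a(θ − b)))
Exponent: 1.7 × 1.3 × (-1.3 − (-0.06)) = -2.7404
1/(1 + e^{2.7404}) = 0.0606
P = 0.0606
P(incorrect) = 1 − 0.0606 = 0.9394

0.939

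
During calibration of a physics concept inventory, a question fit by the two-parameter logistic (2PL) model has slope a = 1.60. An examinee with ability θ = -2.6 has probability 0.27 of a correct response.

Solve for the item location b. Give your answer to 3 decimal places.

P(θ) = 1 / (1 + exp(−a(θ − b)))
logit(0.27) = ln(0.27/0.73) = -0.9946
b = θ − logit/(a) = -2.6 − (-0.9946)/1.6000 = -1.9784

-1.978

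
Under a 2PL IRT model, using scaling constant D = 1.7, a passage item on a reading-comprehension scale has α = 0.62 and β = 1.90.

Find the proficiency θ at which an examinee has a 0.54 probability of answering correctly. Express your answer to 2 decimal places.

P(θ) = 1 / (1 + exp(−D·α(θ − β)))
logit = ln(0.5400/0.4600) = 0.1603
θ = β + logit/(1.7·α) = 1.90 + 0.1603/1.0540 = 2.0521

2.05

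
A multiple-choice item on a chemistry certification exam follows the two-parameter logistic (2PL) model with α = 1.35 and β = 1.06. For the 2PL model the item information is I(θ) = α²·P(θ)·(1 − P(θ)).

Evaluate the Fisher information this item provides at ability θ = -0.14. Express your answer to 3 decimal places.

P = 1/(1+e^{1.6200}) = 0.1652
P(1−P) = 0.1652 × 0.8348 = 0.1379
I = α² × P(1−P) = 1.35² × 0.1379 = 0.25135

0.251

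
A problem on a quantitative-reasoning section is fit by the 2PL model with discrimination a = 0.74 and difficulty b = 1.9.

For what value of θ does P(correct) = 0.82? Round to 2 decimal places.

3.95

P(θ) = 1 / (1 + exp(−a(θ − b)))
logit = ln(0.8200/0.1800) = 1.5163
θ = b + logit/(a) = 1.9 + 1.5163/0.7400 = 3.9491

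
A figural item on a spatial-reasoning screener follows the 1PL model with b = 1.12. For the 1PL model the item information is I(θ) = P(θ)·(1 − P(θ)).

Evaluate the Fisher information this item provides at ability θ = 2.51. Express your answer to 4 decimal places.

P = 1/(1+e^{-1.3900}) = 0.8006
P(1−P) = 0.8006 × 0.1994 = 0.1596
I = P(1−P) = 0.15964

0.1596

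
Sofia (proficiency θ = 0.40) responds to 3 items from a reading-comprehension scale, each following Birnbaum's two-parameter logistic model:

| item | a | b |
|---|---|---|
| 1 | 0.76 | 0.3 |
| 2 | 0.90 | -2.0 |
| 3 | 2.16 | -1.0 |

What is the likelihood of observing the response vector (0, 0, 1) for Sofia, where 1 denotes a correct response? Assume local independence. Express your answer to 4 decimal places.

0.0474

P(θ) = 1 / (1 + exp(−a(θ − b)))
P_1 = 1/(1+e^{-0.0760}) = 0.5190
P_2 = 1/(1+e^{-2.1600}) = 0.8966
P_3 = 1/(1+e^{-3.0240}) = 0.9536
L = (1−P_1) × (1−P_2) × P_3 = 0.4810 × 0.1034 × 0.9536 = 0.04743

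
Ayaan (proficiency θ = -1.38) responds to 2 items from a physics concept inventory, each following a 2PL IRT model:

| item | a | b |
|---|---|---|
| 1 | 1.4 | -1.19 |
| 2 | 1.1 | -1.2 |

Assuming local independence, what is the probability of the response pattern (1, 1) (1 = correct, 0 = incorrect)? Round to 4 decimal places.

P(θ) = 1 / (1 + exp(−a(θ − b)))
P_1 = 1/(1+e^{0.2660}) = 0.4339
P_2 = 1/(1+e^{0.1980}) = 0.4507
L = P_1 × P_2 = 0.4339 × 0.4507 = 0.19554

0.1955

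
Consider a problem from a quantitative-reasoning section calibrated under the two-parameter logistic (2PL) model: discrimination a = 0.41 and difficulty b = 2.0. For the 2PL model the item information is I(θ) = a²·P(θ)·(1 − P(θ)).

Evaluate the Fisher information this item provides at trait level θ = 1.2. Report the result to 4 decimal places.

P = 1/(1+e^{0.3280}) = 0.4187
P(1−P) = 0.4187 × 0.5813 = 0.2434
I = a² × P(1−P) = 0.41² × 0.2434 = 0.04091

0.0409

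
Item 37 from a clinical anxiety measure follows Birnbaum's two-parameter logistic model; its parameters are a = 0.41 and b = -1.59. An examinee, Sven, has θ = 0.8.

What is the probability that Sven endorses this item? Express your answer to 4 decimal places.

P(θ) = 1 / (1 + exp(−a(θ − b)))
Exponent: 0.41 × (0.8 − (-1.59)) = 0.9799
1/(1 + e^{-0.9799}) = 0.7271

0.7271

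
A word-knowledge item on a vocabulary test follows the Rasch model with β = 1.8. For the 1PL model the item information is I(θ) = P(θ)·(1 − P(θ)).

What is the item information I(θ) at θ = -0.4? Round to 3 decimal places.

P = 1/(1+e^{2.2000}) = 0.0998
P(1−P) = 0.0998 × 0.9002 = 0.0898
I = P(1−P) = 0.08980

0.090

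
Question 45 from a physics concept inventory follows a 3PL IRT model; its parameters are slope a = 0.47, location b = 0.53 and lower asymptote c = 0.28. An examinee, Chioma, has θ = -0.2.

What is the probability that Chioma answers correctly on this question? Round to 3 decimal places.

P(θ) = c + (1 − c) · 1 / (1 + exp(−a(θ − b)))
Exponent: 0.47 × (-0.2 − 0.53) = -0.3431
1/(1 + e^{0.3431}) = 0.4151
P = 0.28 + 0.72 × 0.4151 = 0.5788

0.579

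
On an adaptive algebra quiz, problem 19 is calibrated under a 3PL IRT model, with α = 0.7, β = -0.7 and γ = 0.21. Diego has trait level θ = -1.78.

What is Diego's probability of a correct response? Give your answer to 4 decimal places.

0.4624

P(θ) = γ + (1 − γ) · 1 / (1 + exp(−α(θ − β)))
Exponent: 0.7 × (-1.78 − (-0.7)) = -0.7560
1/(1 + e^{0.7560}) = 0.3195
P = 0.21 + 0.79 × 0.3195 = 0.4624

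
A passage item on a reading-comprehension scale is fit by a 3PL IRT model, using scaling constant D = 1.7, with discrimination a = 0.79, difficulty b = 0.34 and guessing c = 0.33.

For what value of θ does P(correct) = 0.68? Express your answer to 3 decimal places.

P(θ) = c + (1 − c) · 1 / (1 + exp(−D·a(θ − b)))
Remove guessing floor: (0.68 − 0.33)/(1 − 0.33) = 0.5224
logit = ln(0.5224/0.4776) = 0.0896
θ = b + logit/(1.7·a) = 0.34 + 0.0896/1.3430 = 0.4067

0.407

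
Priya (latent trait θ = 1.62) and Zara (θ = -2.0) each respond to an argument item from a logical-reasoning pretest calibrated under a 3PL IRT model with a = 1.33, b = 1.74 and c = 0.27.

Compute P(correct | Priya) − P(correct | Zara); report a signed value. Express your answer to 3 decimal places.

0.331

P(θ) = c + (1 − c) · 1 / (1 + exp(−a(θ − b)))
P(Priya) = 0.6059  [exponent -0.1596]
P(Zara) = 0.2750  [exponent -4.9742]
Difference = 0.6059 − 0.2750 = 0.3309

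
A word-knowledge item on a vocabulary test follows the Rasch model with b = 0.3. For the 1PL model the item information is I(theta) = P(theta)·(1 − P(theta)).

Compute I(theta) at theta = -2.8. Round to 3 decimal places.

P = 1/(1+e^{3.1000}) = 0.0431
P(1−P) = 0.0431 × 0.9569 = 0.0412
I = P(1−P) = 0.04125

0.041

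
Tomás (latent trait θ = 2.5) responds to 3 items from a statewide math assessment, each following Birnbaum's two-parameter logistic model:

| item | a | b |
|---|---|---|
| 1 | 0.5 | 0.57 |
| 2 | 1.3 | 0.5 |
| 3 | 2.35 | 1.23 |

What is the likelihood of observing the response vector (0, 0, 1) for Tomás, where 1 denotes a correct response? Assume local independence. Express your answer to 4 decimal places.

P(θ) = 1 / (1 + exp(−a(θ − b)))
P_1 = 1/(1+e^{-0.9650}) = 0.7241
P_2 = 1/(1+e^{-2.6000}) = 0.9309
P_3 = 1/(1+e^{-2.9845}) = 0.9519
L = (1−P_1) × (1−P_2) × P_3 = 0.2759 × 0.0691 × 0.9519 = 0.01816

0.0182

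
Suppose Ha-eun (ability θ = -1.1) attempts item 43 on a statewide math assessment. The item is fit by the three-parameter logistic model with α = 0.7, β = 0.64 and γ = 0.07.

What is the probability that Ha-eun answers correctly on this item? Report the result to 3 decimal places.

0.282

P(θ) = γ + (1 − γ) · 1 / (1 + exp(−α(θ − β)))
Exponent: 0.7 × (-1.1 − 0.64) = -1.2180
1/(1 + e^{1.2180}) = 0.2283
P = 0.07 + 0.93 × 0.2283 = 0.2823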